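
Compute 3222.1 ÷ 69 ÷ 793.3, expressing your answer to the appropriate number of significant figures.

3222.1 ÷ 69 ÷ 793.3 = 0.0588643658758…
Multiplication/division keeps the fewest significant figures: 3222.1 → 5 s.f., 69 → 2 s.f., 793.3 → 4 s.f.; limit is 2.
Rounded to 2 significant figures: 5.9 × 10⁻².

5.9 × 10⁻²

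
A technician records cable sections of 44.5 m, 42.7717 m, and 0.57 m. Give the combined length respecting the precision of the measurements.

87.8 m

44.5 m + 42.7717 m + 0.57 m = 87.8417 m.
Addition/subtraction keeps the fewest decimal places: 44.5 → 1 decimal place, 42.7717 → 4 decimal places, 0.57 → 2 decimal places; limit is 1.
Rounded to 1 decimal place: 87.8 m.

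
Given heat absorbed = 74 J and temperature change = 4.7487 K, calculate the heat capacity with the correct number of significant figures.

heat capacity = 74 J ÷ 4.7487 K = 15.5832122476… J/K.
74 has 2 significant figures; 4.7487 has 5.
Division/multiplication keeps the fewest: 2 significant figures.
Rounded: 16 J/K.

16 J/K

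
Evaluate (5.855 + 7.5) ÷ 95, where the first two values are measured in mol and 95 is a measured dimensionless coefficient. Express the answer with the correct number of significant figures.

0.14 mol

5.855 mol + 7.5 mol = 13.355 mol; the sum is limited to 1 decimal place (3 s.f.).
Carrying full precision, 13.355 ÷ 95 = 0.140578947368… mol; 95 has 2 s.f., so the result keeps min(3, 2) = 2 s.f.
Rounded to 2 significant figures: 0.14 mol.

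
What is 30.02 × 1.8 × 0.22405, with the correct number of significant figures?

12

30.02 × 1.8 × 0.22405 = 12.1067658
Multiplication/division keeps the fewest significant figures: 30.02 → 4 s.f., 1.8 → 2 s.f., 0.22405 → 5 s.f.; limit is 2.
Rounded to 2 significant figures: 12.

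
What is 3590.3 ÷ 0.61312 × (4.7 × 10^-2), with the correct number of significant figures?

2.8 × 10^2

3590.3 ÷ 0.61312 × (4.7 × 10^-2) = 275.221979384…
Multiplication/division keeps the fewest significant figures: 3590.3 → 5 s.f., 0.61312 → 5 s.f., 4.7 × 10^-2 → 2 s.f.; limit is 2.
Rounded to 2 significant figures: 2.8 × 10^2.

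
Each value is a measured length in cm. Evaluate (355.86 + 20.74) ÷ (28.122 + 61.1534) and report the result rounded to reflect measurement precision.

4.2184

355.86 + 20.74 = 376.60, limited to 2 d.p. → 5 s.f.; 28.122 + 61.1534 = 89.2754, limited to 3 d.p. → 5 s.f.
Carrying full precision, 376.60 ÷ 89.2754 = 4.21840731041…; keep min(5, 5) = 5 s.f.
Rounded to 5 significant figures: 4.2184.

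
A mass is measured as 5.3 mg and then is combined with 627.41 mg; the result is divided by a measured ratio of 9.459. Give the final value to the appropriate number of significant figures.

66.89 mg

5.3 mg + 627.41 mg = 632.71 mg; the sum is limited to 1 decimal place (4 s.f.).
Carrying full precision, 632.71 ÷ 9.459 = 66.8897346443… mg; 9.459 has 4 s.f., so the result keeps min(4, 4) = 4 s.f.
Rounded to 4 significant figures: 66.89 mg.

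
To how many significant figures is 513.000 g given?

6

513.000: trailing zeros after a decimal point are significant.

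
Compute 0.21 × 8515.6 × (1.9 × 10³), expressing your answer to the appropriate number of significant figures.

0.21 × 8515.6 × (1.9 × 10³) = 3397724.4
Multiplication/division keeps the fewest significant figures: 0.21 → 2 s.f., 8515.6 → 5 s.f., 1.9 × 10³ → 2 s.f.; limit is 2.
Rounded to 2 significant figures: 3.4 × 10⁶.

3.4 × 10⁶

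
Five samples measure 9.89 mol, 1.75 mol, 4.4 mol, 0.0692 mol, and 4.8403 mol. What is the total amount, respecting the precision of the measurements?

9.89 mol + 1.75 mol + 4.4 mol + 0.0692 mol + 4.8403 mol = 20.9495 mol.
Addition/subtraction keeps the fewest decimal places: 9.89 → 2 decimal places, 1.75 → 2 decimal places, 4.4 → 1 decimal place, 0.0692 → 4 decimal places, 4.8403 → 4 decimal places; limit is 1.
Rounded to 1 decimal place: 20.9 mol.

20.9 mol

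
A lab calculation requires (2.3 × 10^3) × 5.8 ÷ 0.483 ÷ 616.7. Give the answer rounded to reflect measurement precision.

(2.3 × 10^3) × 5.8 ÷ 0.483 ÷ 616.7 = 44.7852239647…
Multiplication/division keeps the fewest significant figures: 2.3 × 10^3 → 2 s.f., 5.8 → 2 s.f., 0.483 → 3 s.f., 616.7 → 4 s.f.; limit is 2.
Rounded to 2 significant figures: 45.

45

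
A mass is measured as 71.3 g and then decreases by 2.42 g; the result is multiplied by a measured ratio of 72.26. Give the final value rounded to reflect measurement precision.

71.3 g − 2.42 g = 68.88 g; the difference is limited to 1 decimal place (3 s.f.).
Carrying full precision, 68.88 × 72.26 = 4977.2688 g; 72.26 has 4 s.f., so the result keeps min(3, 4) = 3 s.f.
Rounded to 3 significant figures: 4.98 × 10^3 g.

4.98 × 10^3 g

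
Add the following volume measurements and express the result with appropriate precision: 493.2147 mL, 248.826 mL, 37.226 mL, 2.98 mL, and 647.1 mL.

493.2147 mL + 248.826 mL + 37.226 mL + 2.98 mL + 647.1 mL = 1429.3467 mL.
Addition/subtraction keeps the fewest decimal places: 493.2147 → 4 decimal places, 248.826 → 3 decimal places, 37.226 → 3 decimal places, 2.98 → 2 decimal places, 647.1 → 1 decimal place; limit is 1.
Rounded to 1 decimal place: 1429.3 mL.

1429.3 mL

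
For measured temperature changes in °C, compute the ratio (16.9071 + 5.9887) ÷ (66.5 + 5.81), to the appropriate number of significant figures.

0.317

16.9071 + 5.9887 = 22.8958, limited to 4 d.p. → 6 s.f.; 66.5 + 5.81 = 72.31, limited to 1 d.p. → 3 s.f.
Carrying full precision, 22.8958 ÷ 72.31 = 0.316633937215…; keep min(6, 3) = 3 s.f.
Rounded to 3 significant figures: 0.317.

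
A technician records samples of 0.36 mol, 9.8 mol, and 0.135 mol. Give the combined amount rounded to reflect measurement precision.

0.36 mol + 9.8 mol + 0.135 mol = 10.295 mol.
Addition/subtraction keeps the fewest decimal places: 0.36 → 2 decimal places, 9.8 → 1 decimal place, 0.135 → 3 decimal places; limit is 1.
Rounded to 1 decimal place: 10.3 mol.

10.3 mol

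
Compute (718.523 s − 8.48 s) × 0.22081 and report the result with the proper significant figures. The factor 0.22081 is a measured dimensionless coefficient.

156.78 s

718.523 s − 8.48 s = 710.043 s; the difference is limited to 2 decimal places (5 s.f.).
Carrying full precision, 710.043 × 0.22081 = 156.78459483 s; 0.22081 has 5 s.f., so the result keeps min(5, 5) = 5 s.f.
Rounded to 5 significant figures: 156.78 s.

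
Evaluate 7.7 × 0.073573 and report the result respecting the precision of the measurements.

0.57

7.7 × 0.073573 = 0.5665121
Multiplication/division keeps the fewest significant figures: 7.7 → 2 s.f., 0.073573 → 5 s.f.; limit is 2.
Rounded to 2 significant figures: 0.57.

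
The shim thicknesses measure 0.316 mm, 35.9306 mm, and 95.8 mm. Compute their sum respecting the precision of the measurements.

132.0 mm

0.316 mm + 35.9306 mm + 95.8 mm = 132.0466 mm.
Addition/subtraction keeps the fewest decimal places: 0.316 → 3 decimal places, 35.9306 → 4 decimal places, 95.8 → 1 decimal place; limit is 1.
Rounded to 1 decimal place: 132.0 mm.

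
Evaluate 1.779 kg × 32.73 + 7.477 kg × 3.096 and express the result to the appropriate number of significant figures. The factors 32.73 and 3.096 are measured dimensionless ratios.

81.38 kg

1.779 × 32.73 = 58.22667 → 58.23 kg (4 s.f., last digit at the 10^-2 place).
7.477 × 3.096 = 23.148792 → 23.15 kg (4 s.f., last digit at the 10^-2 place).
Sum: 81.375462 kg; keep the coarser place, 10^-2.
Result: 81.38 kg.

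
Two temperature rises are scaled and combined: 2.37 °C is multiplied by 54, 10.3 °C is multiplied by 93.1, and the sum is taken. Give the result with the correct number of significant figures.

2.37 × 54 = 127.98 → 1.3 × 10² °C (2 s.f., last digit at the 10^1 place).
10.3 × 93.1 = 958.93 → 9.59 × 10² °C (3 s.f., last digit at the 10^0 place).
Sum: 1086.91 °C; keep the coarser place, 10^1.
Result: 1.09 × 10³ °C.

1.09 × 10³ °C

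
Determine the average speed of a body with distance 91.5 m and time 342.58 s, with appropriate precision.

average speed = 91.5 m ÷ 342.58 s = 0.267090898476… m/s.
91.5 has 3 significant figures; 342.58 has 5.
Division/multiplication keeps the fewest: 3 significant figures.
Rounded: 0.267 m/s.

0.267 m/s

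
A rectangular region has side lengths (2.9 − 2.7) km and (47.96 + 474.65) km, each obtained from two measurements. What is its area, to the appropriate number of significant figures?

2.9 − 2.7 = 0.2, limited to 1 d.p. → 1 s.f.; 47.96 + 474.65 = 522.61, limited to 2 d.p. → 5 s.f.
Carrying full precision, 0.2 × 522.61 = 104.522; keep min(1, 5) = 1 s.f.
Rounded to 1 significant figure: 1 × 10² km².

1 × 10² km²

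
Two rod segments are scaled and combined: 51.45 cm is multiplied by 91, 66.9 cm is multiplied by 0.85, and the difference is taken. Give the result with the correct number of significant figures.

4.6 × 10³ cm

51.45 × 91 = 4681.95 → 4.7 × 10³ cm (2 s.f., last digit at the 10^2 place).
66.9 × 0.85 = 56.865 → 57 cm (2 s.f., last digit at the 10^0 place).
Difference: 4625.085 cm; keep the coarser place, 10^2.
Result: 4.6 × 10³ cm.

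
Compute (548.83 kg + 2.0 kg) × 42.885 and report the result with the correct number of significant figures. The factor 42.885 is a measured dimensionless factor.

548.83 kg + 2.0 kg = 550.83 kg; the sum is limited to 1 decimal place (4 s.f.).
Carrying full precision, 550.83 × 42.885 = 23622.34455 kg; 42.885 has 5 s.f., so the result keeps min(4, 5) = 4 s.f.
Rounded to 4 significant figures: 2.362 × 10^4 kg.

2.362 × 10^4 kg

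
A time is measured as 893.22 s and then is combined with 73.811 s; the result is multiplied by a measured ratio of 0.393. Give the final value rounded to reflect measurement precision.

380. s

893.22 s + 73.811 s = 967.031 s; the sum is limited to 2 decimal places (5 s.f.).
Carrying full precision, 967.031 × 0.393 = 380.043183 s; 0.393 has 3 s.f., so the result keeps min(5, 3) = 3 s.f.
Rounded to 3 significant figures: 380. s.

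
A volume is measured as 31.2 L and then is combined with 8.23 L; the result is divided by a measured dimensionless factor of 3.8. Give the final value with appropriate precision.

10. L

31.2 L + 8.23 L = 39.43 L; the sum is limited to 1 decimal place (3 s.f.).
Carrying full precision, 39.43 ÷ 3.8 = 10.3763157895… L; 3.8 has 2 s.f., so the result keeps min(3, 2) = 2 s.f.
Rounded to 2 significant figures: 10. L.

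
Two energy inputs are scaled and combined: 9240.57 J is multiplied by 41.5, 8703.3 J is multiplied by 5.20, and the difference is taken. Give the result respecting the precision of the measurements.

9240.57 × 41.5 = 383483.655 → 3.83 × 10⁵ J (3 s.f., last digit at the 10^3 place).
8703.3 × 5.20 = 45257.16 → 4.53 × 10⁴ J (3 s.f., last digit at the 10^2 place).
Difference: 338226.495 J; keep the coarser place, 10^3.
Result: 3.38 × 10⁵ J.

3.38 × 10⁵ J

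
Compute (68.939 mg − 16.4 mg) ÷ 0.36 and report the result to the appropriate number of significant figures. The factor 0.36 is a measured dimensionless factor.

1.5 × 10² mg

68.939 mg − 16.4 mg = 52.539 mg; the difference is limited to 1 decimal place (3 s.f.).
Carrying full precision, 52.539 ÷ 0.36 = 145.941666667… mg; 0.36 has 2 s.f., so the result keeps min(3, 2) = 2 s.f.
Rounded to 2 significant figures: 1.5 × 10² mg.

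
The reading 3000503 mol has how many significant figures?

7

3000503: zeros between nonzero digits are significant.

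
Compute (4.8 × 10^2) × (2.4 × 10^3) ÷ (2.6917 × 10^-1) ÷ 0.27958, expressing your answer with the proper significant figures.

(4.8 × 10^2) × (2.4 × 10^3) ÷ (2.6917 × 10^-1) ÷ 0.27958 = 15308044.7818…
Multiplication/division keeps the fewest significant figures: 4.8 × 10^2 → 2 s.f., 2.4 × 10^3 → 2 s.f., 2.6917 × 10^-1 → 5 s.f., 0.27958 → 5 s.f.; limit is 2.
Rounded to 2 significant figures: 1.5 × 10^7.

1.5 × 10^7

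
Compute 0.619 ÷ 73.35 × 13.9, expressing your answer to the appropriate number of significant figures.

0.117

0.619 ÷ 73.35 × 13.9 = 0.117301976823…
Multiplication/division keeps the fewest significant figures: 0.619 → 3 s.f., 73.35 → 4 s.f., 13.9 → 3 s.f.; limit is 3.
Rounded to 3 significant figures: 0.117.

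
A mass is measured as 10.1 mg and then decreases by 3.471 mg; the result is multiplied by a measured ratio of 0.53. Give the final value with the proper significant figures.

10.1 mg − 3.471 mg = 6.629 mg; the difference is limited to 1 decimal place (2 s.f.).
Carrying full precision, 6.629 × 0.53 = 3.51337 mg; 0.53 has 2 s.f., so the result keeps min(2, 2) = 2 s.f.
Rounded to 2 significant figures: 3.5 mg.

3.5 mg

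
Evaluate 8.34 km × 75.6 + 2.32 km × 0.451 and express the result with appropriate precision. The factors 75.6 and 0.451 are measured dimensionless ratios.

8.34 × 75.6 = 630.504 → 6.31 × 10² km (3 s.f., last digit at the 10^0 place).
2.32 × 0.451 = 1.04632 → 1.05 km (3 s.f., last digit at the 10^-2 place).
Sum: 631.55032 km; keep the coarser place, 10^0.
Result: 632 km.

632 km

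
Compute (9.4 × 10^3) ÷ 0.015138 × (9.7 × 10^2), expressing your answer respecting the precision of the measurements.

(9.4 × 10^3) ÷ 0.015138 × (9.7 × 10^2) = 602325274.145…
Multiplication/division keeps the fewest significant figures: 9.4 × 10^3 → 2 s.f., 0.015138 → 5 s.f., 9.7 × 10^2 → 2 s.f.; limit is 2.
Rounded to 2 significant figures: 6.0 × 10^8.

6.0 × 10^8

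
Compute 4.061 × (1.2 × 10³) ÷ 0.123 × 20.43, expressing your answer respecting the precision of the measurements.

8.1 × 10⁵

4.061 × (1.2 × 10³) ÷ 0.123 × 20.43 = 809426.634146…
Multiplication/division keeps the fewest significant figures: 4.061 → 4 s.f., 1.2 × 10³ → 2 s.f., 0.123 → 3 s.f., 20.43 → 4 s.f.; limit is 2.
Rounded to 2 significant figures: 8.1 × 10⁵.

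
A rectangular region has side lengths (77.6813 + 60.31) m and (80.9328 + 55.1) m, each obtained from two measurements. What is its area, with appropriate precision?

1.877 × 10⁴ m²

77.6813 + 60.31 = 137.9913, limited to 2 d.p. → 5 s.f.; 80.9328 + 55.1 = 136.0328, limited to 1 d.p. → 4 s.f.
Carrying full precision, 137.9913 × 136.0328 = 18771.3429146…; keep min(5, 4) = 4 s.f.
Rounded to 4 significant figures: 1.877 × 10⁴ m².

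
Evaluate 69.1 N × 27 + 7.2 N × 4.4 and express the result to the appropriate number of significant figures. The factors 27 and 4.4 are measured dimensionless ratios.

1.9 × 10^3 N

69.1 × 27 = 1865.7 → 1.9 × 10^3 N (2 s.f., last digit at the 10^2 place).
7.2 × 4.4 = 31.68 → 32 N (2 s.f., last digit at the 10^0 place).
Sum: 1897.38 N; keep the coarser place, 10^2.
Result: 1.9 × 10^3 N.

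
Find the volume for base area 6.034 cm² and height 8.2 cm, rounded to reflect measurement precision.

volume = 6.034 cm² × 8.2 cm = 49.4788 cm³.
6.034 has 4 significant figures; 8.2 has 2.
Division/multiplication keeps the fewest: 2 significant figures.
Rounded: 49 cm³.

49 cm³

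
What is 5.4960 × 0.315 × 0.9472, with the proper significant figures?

5.4960 × 0.315 × 0.9472 = 1.639830528
Multiplication/division keeps the fewest significant figures: 5.4960 → 5 s.f., 0.315 → 3 s.f., 0.9472 → 4 s.f.; limit is 3.
Rounded to 3 significant figures: 1.64.

1.64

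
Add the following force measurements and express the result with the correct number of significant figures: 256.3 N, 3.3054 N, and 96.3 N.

256.3 N + 3.3054 N + 96.3 N = 355.9054 N.
Addition/subtraction keeps the fewest decimal places: 256.3 → 1 decimal place, 3.3054 → 4 decimal places, 96.3 → 1 decimal place; limit is 1.
Rounded to 1 decimal place: 355.9 N.

355.9 N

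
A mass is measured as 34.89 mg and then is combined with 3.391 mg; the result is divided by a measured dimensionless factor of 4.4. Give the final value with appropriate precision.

34.89 mg + 3.391 mg = 38.281 mg; the sum is limited to 2 decimal places (4 s.f.).
Carrying full precision, 38.281 ÷ 4.4 = 8.70022727273… mg; 4.4 has 2 s.f., so the result keeps min(4, 2) = 2 s.f.
Rounded to 2 significant figures: 8.7 mg.

8.7 mg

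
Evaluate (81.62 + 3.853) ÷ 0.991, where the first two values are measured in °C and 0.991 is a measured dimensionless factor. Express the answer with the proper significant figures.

86.2 °C

81.62 °C + 3.853 °C = 85.473 °C; the sum is limited to 2 decimal places (4 s.f.).
Carrying full precision, 85.473 ÷ 0.991 = 86.2492431887… °C; 0.991 has 3 s.f., so the result keeps min(4, 3) = 3 s.f.
Rounded to 3 significant figures: 86.2 °C.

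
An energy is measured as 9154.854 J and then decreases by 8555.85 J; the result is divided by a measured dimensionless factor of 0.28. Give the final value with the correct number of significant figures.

2.1 × 10³ J

9154.854 J − 8555.85 J = 599.004 J; the difference is limited to 2 decimal places (5 s.f.).
Carrying full precision, 599.004 ÷ 0.28 = 2139.3 J; 0.28 has 2 s.f., so the result keeps min(5, 2) = 2 s.f.
Rounded to 2 significant figures: 2.1 × 10³ J.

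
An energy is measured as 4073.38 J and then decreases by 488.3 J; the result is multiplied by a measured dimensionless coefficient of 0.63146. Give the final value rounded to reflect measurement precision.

2263.8 J

4073.38 J − 488.3 J = 3585.08 J; the difference is limited to 1 decimal place (5 s.f.).
Carrying full precision, 3585.08 × 0.63146 = 2263.8346168 J; 0.63146 has 5 s.f., so the result keeps min(5, 5) = 5 s.f.
Rounded to 5 significant figures: 2263.8 J.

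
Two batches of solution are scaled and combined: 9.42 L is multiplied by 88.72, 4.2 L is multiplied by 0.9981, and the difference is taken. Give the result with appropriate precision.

832 L

9.42 × 88.72 = 835.7424 → 836 L (3 s.f., last digit at the 10^0 place).
4.2 × 0.9981 = 4.19202 → 4.2 L (2 s.f., last digit at the 10^-1 place).
Difference: 831.55038 L; keep the coarser place, 10^0.
Result: 832 L.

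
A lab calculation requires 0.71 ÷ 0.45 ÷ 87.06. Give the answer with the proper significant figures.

0.71 ÷ 0.45 ÷ 87.06 = 0.0181228782194…
Multiplication/division keeps the fewest significant figures: 0.71 → 2 s.f., 0.45 → 2 s.f., 87.06 → 4 s.f.; limit is 2.
Rounded to 2 significant figures: 0.018.

0.018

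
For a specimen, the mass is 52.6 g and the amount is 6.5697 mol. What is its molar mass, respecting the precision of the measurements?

8.01 g/mol

molar mass = 52.6 g ÷ 6.5697 mol = 8.00645387156… g/mol.
52.6 has 3 significant figures; 6.5697 has 5.
Division/multiplication keeps the fewest: 3 significant figures.
Rounded: 8.01 g/mol.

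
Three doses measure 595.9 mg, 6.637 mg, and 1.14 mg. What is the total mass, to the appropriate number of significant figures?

603.7 mg

595.9 mg + 6.637 mg + 1.14 mg = 603.677 mg.
Addition/subtraction keeps the fewest decimal places: 595.9 → 1 decimal place, 6.637 → 3 decimal places, 1.14 → 2 decimal places; limit is 1.
Rounded to 1 decimal place: 603.7 mg.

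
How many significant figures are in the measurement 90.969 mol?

5

90.969: zeros between nonzero digits are significant.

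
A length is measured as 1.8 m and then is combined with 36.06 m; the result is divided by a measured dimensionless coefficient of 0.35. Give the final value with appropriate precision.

1.8 m + 36.06 m = 37.86 m; the sum is limited to 1 decimal place (3 s.f.).
Carrying full precision, 37.86 ÷ 0.35 = 108.171428571… m; 0.35 has 2 s.f., so the result keeps min(3, 2) = 2 s.f.
Rounded to 2 significant figures: 1.1 × 10² m.

1.1 × 10² m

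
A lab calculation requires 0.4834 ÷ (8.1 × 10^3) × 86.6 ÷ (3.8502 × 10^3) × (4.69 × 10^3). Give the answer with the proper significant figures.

0.4834 ÷ (8.1 × 10^3) × 86.6 ÷ (3.8502 × 10^3) × (4.69 × 10^3) = 0.00629548324249…
Multiplication/division keeps the fewest significant figures: 0.4834 → 4 s.f., 8.1 × 10^3 → 2 s.f., 86.6 → 3 s.f., 3.8502 × 10^3 → 5 s.f., 4.69 × 10^3 → 3 s.f.; limit is 2.
Rounded to 2 significant figures: 0.0063.

0.0063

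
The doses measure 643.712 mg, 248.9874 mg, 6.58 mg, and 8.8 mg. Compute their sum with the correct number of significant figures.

643.712 mg + 248.9874 mg + 6.58 mg + 8.8 mg = 908.0794 mg.
Addition/subtraction keeps the fewest decimal places: 643.712 → 3 decimal places, 248.9874 → 4 decimal places, 6.58 → 2 decimal places, 8.8 → 1 decimal place; limit is 1.
Rounded to 1 decimal place: 908.1 mg.

908.1 mg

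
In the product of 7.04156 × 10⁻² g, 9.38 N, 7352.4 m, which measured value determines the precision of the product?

9.38 N

7.04156 × 10⁻² g → 6 s.f.; 9.38 N → 3 s.f.; 7352.4 m → 5 s.f.
The fewest is 3 significant figures, from 9.38 N.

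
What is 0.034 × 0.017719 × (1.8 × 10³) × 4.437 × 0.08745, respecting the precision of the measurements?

0.42

0.034 × 0.017719 × (1.8 × 10³) × 4.437 × 0.08745 = 0.420765257304…
Multiplication/division keeps the fewest significant figures: 0.034 → 2 s.f., 0.017719 → 5 s.f., 1.8 × 10³ → 2 s.f., 4.437 → 4 s.f., 0.08745 → 4 s.f.; limit is 2.
Rounded to 2 significant figures: 0.42.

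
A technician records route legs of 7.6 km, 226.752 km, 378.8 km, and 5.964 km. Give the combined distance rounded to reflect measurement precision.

619.1 km

7.6 km + 226.752 km + 378.8 km + 5.964 km = 619.116 km.
Addition/subtraction keeps the fewest decimal places: 7.6 → 1 decimal place, 226.752 → 3 decimal places, 378.8 → 1 decimal place, 5.964 → 3 decimal places; limit is 1.
Rounded to 1 decimal place: 619.1 km.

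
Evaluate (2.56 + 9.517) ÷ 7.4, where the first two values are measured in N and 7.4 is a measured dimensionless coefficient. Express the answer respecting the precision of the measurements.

2.56 N + 9.517 N = 12.077 N; the sum is limited to 2 decimal places (4 s.f.).
Carrying full precision, 12.077 ÷ 7.4 = 1.63202702703… N; 7.4 has 2 s.f., so the result keeps min(4, 2) = 2 s.f.
Rounded to 2 significant figures: 1.6 N.

1.6 N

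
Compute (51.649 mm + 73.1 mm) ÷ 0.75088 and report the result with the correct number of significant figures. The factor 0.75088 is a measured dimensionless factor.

51.649 mm + 73.1 mm = 124.749 mm; the sum is limited to 1 decimal place (4 s.f.).
Carrying full precision, 124.749 ÷ 0.75088 = 166.137065843… mm; 0.75088 has 5 s.f., so the result keeps min(4, 5) = 4 s.f.
Rounded to 4 significant figures: 166.1 mm.

166.1 mm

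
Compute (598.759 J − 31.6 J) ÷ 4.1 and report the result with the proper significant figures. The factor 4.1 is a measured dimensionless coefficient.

1.4 × 10^2 J

598.759 J − 31.6 J = 567.159 J; the difference is limited to 1 decimal place (4 s.f.).
Carrying full precision, 567.159 ÷ 4.1 = 138.331463415… J; 4.1 has 2 s.f., so the result keeps min(4, 2) = 2 s.f.
Rounded to 2 significant figures: 1.4 × 10^2 J.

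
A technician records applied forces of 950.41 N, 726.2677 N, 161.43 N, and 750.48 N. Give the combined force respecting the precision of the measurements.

950.41 N + 726.2677 N + 161.43 N + 750.48 N = 2588.5877 N.
Addition/subtraction keeps the fewest decimal places: 950.41 → 2 decimal places, 726.2677 → 4 decimal places, 161.43 → 2 decimal places, 750.48 → 2 decimal places; limit is 2.
Rounded to 2 decimal places: 2.58859 × 10³ N.

2.58859 × 10³ N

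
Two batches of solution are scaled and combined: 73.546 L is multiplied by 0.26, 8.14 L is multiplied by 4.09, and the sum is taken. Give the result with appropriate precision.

73.546 × 0.26 = 19.12196 → 19 L (2 s.f., last digit at the 10^0 place).
8.14 × 4.09 = 33.2926 → 33.3 L (3 s.f., last digit at the 10^-1 place).
Sum: 52.41456 L; keep the coarser place, 10^0.
Result: 52 L.

52 L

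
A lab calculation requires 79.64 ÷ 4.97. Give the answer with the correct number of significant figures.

79.64 ÷ 4.97 = 16.0241448692…
Multiplication/division keeps the fewest significant figures: 79.64 → 4 s.f., 4.97 → 3 s.f.; limit is 3.
Rounded to 3 significant figures: 16.0.

16.0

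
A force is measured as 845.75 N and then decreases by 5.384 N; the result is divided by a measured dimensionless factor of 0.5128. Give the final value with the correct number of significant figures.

1639 N

845.75 N − 5.384 N = 840.366 N; the difference is limited to 2 decimal places (5 s.f.).
Carrying full precision, 840.366 ÷ 0.5128 = 1638.77925117… N; 0.5128 has 4 s.f., so the result keeps min(5, 4) = 4 s.f.
Rounded to 4 significant figures: 1639 N.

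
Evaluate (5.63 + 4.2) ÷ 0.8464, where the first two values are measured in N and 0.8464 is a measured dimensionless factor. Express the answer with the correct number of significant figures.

12 N

5.63 N + 4.2 N = 9.83 N; the sum is limited to 1 decimal place (2 s.f.).
Carrying full precision, 9.83 ÷ 0.8464 = 11.6138941399… N; 0.8464 has 4 s.f., so the result keeps min(2, 4) = 2 s.f.
Rounded to 2 significant figures: 12 N.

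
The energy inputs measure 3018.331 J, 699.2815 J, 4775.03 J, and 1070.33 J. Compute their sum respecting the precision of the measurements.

3018.331 J + 699.2815 J + 4775.03 J + 1070.33 J = 9562.9725 J.
Addition/subtraction keeps the fewest decimal places: 3018.331 → 3 decimal places, 699.2815 → 4 decimal places, 4775.03 → 2 decimal places, 1070.33 → 2 decimal places; limit is 2.
Rounded to 2 decimal places: 9562.97 J.

9562.97 J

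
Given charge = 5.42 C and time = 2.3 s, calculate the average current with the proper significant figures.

2.4 A

average current = 5.42 C ÷ 2.3 s = 2.35652173913… A.
5.42 has 3 significant figures; 2.3 has 2.
Division/multiplication keeps the fewest: 2 significant figures.
Rounded: 2.4 A.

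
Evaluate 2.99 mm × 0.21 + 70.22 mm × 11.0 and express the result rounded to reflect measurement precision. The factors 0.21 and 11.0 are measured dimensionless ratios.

2.99 × 0.21 = 0.6279 → 6.3 × 10⁻¹ mm (2 s.f., last digit at the 10^-2 place).
70.22 × 11.0 = 772.42 → 772 mm (3 s.f., last digit at the 10^0 place).
Sum: 773.0479 mm; keep the coarser place, 10^0.
Result: 773 mm.

773 mm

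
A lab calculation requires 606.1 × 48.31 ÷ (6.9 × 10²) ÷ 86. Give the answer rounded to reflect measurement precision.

0.49

606.1 × 48.31 ÷ (6.9 × 10²) ÷ 86 = 0.493439349511…
Multiplication/division keeps the fewest significant figures: 606.1 → 4 s.f., 48.31 → 4 s.f., 6.9 × 10² → 2 s.f., 86 → 2 s.f.; limit is 2.
Rounded to 2 significant figures: 0.49.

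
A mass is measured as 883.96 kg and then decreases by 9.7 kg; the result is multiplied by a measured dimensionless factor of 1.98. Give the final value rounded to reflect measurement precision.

883.96 kg − 9.7 kg = 874.26 kg; the difference is limited to 1 decimal place (4 s.f.).
Carrying full precision, 874.26 × 1.98 = 1731.0348 kg; 1.98 has 3 s.f., so the result keeps min(4, 3) = 3 s.f.
Rounded to 3 significant figures: 1.73 × 10³ kg.

1.73 × 10³ kg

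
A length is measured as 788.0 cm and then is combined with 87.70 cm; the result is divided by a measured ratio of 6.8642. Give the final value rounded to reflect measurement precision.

127.6 cm

788.0 cm + 87.70 cm = 875.70 cm; the sum is limited to 1 decimal place (4 s.f.).
Carrying full precision, 875.70 ÷ 6.8642 = 127.57495411… cm; 6.8642 has 5 s.f., so the result keeps min(4, 5) = 4 s.f.
Rounded to 4 significant figures: 127.6 cm.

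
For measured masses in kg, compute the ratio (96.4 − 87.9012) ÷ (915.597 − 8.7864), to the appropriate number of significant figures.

96.4 − 87.9012 = 8.4988, limited to 1 d.p. → 2 s.f.; 915.597 − 8.7864 = 906.8106, limited to 3 d.p. → 6 s.f.
Carrying full precision, 8.4988 ÷ 906.8106 = 0.00937218863564…; keep min(2, 6) = 2 s.f.
Rounded to 2 significant figures: 0.0094.

0.0094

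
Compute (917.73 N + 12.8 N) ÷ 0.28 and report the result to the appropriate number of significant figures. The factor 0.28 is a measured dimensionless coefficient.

917.73 N + 12.8 N = 930.53 N; the sum is limited to 1 decimal place (4 s.f.).
Carrying full precision, 930.53 ÷ 0.28 = 3323.32142857… N; 0.28 has 2 s.f., so the result keeps min(4, 2) = 2 s.f.
Rounded to 2 significant figures: 3.3 × 10^3 N.

3.3 × 10^3 N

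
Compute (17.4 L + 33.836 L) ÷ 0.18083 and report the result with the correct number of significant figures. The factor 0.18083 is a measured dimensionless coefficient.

283 L

17.4 L + 33.836 L = 51.236 L; the sum is limited to 1 decimal place (3 s.f.).
Carrying full precision, 51.236 ÷ 0.18083 = 283.337941713… L; 0.18083 has 5 s.f., so the result keeps min(3, 5) = 3 s.f.
Rounded to 3 significant figures: 283 L.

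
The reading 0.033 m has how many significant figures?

0.033: leading zeros are not significant.

2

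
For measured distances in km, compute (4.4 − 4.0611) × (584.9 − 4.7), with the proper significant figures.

2 × 10^2 km²

4.4 − 4.0611 = 0.3389, limited to 1 d.p. → 1 s.f.; 584.9 − 4.7 = 580.2, limited to 1 d.p. → 4 s.f.
Carrying full precision, 0.3389 × 580.2 = 196.62978; keep min(1, 4) = 1 s.f.
Rounded to 1 significant figure: 2 × 10^2 km².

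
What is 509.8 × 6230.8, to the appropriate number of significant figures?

3.176 × 10⁶

509.8 × 6230.8 = 3176461.84
Multiplication/division keeps the fewest significant figures: 509.8 → 4 s.f., 6230.8 → 5 s.f.; limit is 4.
Rounded to 4 significant figures: 3.176 × 10⁶.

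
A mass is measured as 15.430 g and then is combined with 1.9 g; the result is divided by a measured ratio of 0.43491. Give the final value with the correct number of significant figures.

39.8 g

15.430 g + 1.9 g = 17.330 g; the sum is limited to 1 decimal place (3 s.f.).
Carrying full precision, 17.330 ÷ 0.43491 = 39.8473247339… g; 0.43491 has 5 s.f., so the result keeps min(3, 5) = 3 s.f.
Rounded to 3 significant figures: 39.8 g.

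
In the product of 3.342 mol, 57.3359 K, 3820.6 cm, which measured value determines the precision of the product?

3.342 mol → 4 s.f.; 57.3359 K → 6 s.f.; 3820.6 cm → 5 s.f.
The fewest is 4 significant figures, from 3.342 mol.

3.342 mol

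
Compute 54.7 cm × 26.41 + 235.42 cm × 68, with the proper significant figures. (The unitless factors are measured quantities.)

1.7 × 10^4 cm

54.7 × 26.41 = 1444.627 → 1.44 × 10^3 cm (3 s.f., last digit at the 10^1 place).
235.42 × 68 = 16008.56 → 1.6 × 10^4 cm (2 s.f., last digit at the 10^3 place).
Sum: 17453.187 cm; keep the coarser place, 10^3.
Result: 1.7 × 10^4 cm.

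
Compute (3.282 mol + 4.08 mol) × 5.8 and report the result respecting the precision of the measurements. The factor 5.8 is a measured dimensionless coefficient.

3.282 mol + 4.08 mol = 7.362 mol; the sum is limited to 2 decimal places (3 s.f.).
Carrying full precision, 7.362 × 5.8 = 42.6996 mol; 5.8 has 2 s.f., so the result keeps min(3, 2) = 2 s.f.
Rounded to 2 significant figures: 43 mol.

43 mol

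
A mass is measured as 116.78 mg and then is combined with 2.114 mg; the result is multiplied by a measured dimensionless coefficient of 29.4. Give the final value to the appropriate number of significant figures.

3.50 × 10^3 mg

116.78 mg + 2.114 mg = 118.894 mg; the sum is limited to 2 decimal places (5 s.f.).
Carrying full precision, 118.894 × 29.4 = 3495.4836 mg; 29.4 has 3 s.f., so the result keeps min(5, 3) = 3 s.f.
Rounded to 3 significant figures: 3.50 × 10^3 mg.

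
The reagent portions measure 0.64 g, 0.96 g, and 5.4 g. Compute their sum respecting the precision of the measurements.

0.64 g + 0.96 g + 5.4 g = 7.00 g.
Addition/subtraction keeps the fewest decimal places: 0.64 → 2 decimal places, 0.96 → 2 decimal places, 5.4 → 1 decimal place; limit is 1.
Rounded to 1 decimal place: 7.0 g.

7.0 g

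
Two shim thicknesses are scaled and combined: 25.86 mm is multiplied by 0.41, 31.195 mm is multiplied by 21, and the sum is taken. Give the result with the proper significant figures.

6.7 × 10^2 mm

25.86 × 0.41 = 10.6026 → 11 mm (2 s.f., last digit at the 10^0 place).
31.195 × 21 = 655.095 → 6.6 × 10^2 mm (2 s.f., last digit at the 10^1 place).
Sum: 665.6976 mm; keep the coarser place, 10^1.
Result: 6.7 × 10^2 mm.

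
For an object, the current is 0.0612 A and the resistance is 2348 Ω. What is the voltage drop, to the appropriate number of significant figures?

voltage drop = 0.0612 A × 2348 Ω = 143.6976 V.
0.0612 has 3 significant figures; 2348 has 4.
Division/multiplication keeps the fewest: 3 significant figures.
Rounded: 144 V.

144 V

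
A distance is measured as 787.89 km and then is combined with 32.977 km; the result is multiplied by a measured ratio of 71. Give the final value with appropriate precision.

787.89 km + 32.977 km = 820.867 km; the sum is limited to 2 decimal places (5 s.f.).
Carrying full precision, 820.867 × 71 = 58281.557 km; 71 has 2 s.f., so the result keeps min(5, 2) = 2 s.f.
Rounded to 2 significant figures: 5.8 × 10⁴ km.

5.8 × 10⁴ km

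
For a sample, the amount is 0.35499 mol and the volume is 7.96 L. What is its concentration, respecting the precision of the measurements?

4.46 × 10^-2 mol/L

concentration = 0.35499 mol ÷ 7.96 L = 0.0445967336683… mol/L.
0.35499 has 5 significant figures; 7.96 has 3.
Division/multiplication keeps the fewest: 3 significant figures.
Rounded: 4.46 × 10^-2 mol/L.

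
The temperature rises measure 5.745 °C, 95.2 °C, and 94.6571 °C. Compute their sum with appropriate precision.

195.6 °C

5.745 °C + 95.2 °C + 94.6571 °C = 195.6021 °C.
Addition/subtraction keeps the fewest decimal places: 5.745 → 3 decimal places, 95.2 → 1 decimal place, 94.6571 → 4 decimal places; limit is 1.
Rounded to 1 decimal place: 195.6 °C.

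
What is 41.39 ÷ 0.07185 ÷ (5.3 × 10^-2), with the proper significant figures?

41.39 ÷ 0.07185 ÷ (5.3 × 10^-2) = 10869.0799753…
Multiplication/division keeps the fewest significant figures: 41.39 → 4 s.f., 0.07185 → 4 s.f., 5.3 × 10^-2 → 2 s.f.; limit is 2.
Rounded to 2 significant figures: 1.1 × 10^4.

1.1 × 10^4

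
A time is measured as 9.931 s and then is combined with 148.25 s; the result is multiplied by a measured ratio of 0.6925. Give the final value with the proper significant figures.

109.5 s

9.931 s + 148.25 s = 158.181 s; the sum is limited to 2 decimal places (5 s.f.).
Carrying full precision, 158.181 × 0.6925 = 109.5403425 s; 0.6925 has 4 s.f., so the result keeps min(5, 4) = 4 s.f.
Rounded to 4 significant figures: 109.5 s.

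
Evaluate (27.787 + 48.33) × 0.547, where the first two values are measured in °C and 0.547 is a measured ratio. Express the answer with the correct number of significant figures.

41.6 °C

27.787 °C + 48.33 °C = 76.117 °C; the sum is limited to 2 decimal places (4 s.f.).
Carrying full precision, 76.117 × 0.547 = 41.635999 °C; 0.547 has 3 s.f., so the result keeps min(4, 3) = 3 s.f.
Rounded to 3 significant figures: 41.6 °C.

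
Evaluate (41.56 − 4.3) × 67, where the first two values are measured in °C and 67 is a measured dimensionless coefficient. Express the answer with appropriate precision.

41.56 °C − 4.3 °C = 37.26 °C; the difference is limited to 1 decimal place (3 s.f.).
Carrying full precision, 37.26 × 67 = 2496.42 °C; 67 has 2 s.f., so the result keeps min(3, 2) = 2 s.f.
Rounded to 2 significant figures: 2.5 × 10^3 °C.

2.5 × 10^3 °C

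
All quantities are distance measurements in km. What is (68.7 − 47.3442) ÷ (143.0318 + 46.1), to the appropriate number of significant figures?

68.7 − 47.3442 = 21.3558, limited to 1 d.p. → 3 s.f.; 143.0318 + 46.1 = 189.1318, limited to 1 d.p. → 4 s.f.
Carrying full precision, 21.3558 ÷ 189.1318 = 0.112914909074…; keep min(3, 4) = 3 s.f.
Rounded to 3 significant figures: 0.113.

0.113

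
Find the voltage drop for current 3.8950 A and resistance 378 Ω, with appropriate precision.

voltage drop = 3.8950 A × 378 Ω = 1472.31 V.
3.8950 has 5 significant figures; 378 has 3.
Division/multiplication keeps the fewest: 3 significant figures.
Rounded: 1.47 × 10^3 V.

1.47 × 10^3 V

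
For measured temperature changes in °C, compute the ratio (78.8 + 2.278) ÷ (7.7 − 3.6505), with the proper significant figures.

78.8 + 2.278 = 81.078, limited to 1 d.p. → 3 s.f.; 7.7 − 3.6505 = 4.0495, limited to 1 d.p. → 2 s.f.
Carrying full precision, 81.078 ÷ 4.0495 = 20.0217310779…; keep min(3, 2) = 2 s.f.
Rounded to 2 significant figures: 20.

20.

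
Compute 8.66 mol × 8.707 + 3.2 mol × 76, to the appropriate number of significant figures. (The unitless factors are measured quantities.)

3.2 × 10^2 mol

8.66 × 8.707 = 75.40262 → 75.4 mol (3 s.f., last digit at the 10^-1 place).
3.2 × 76 = 243.2 → 2.4 × 10^2 mol (2 s.f., last digit at the 10^1 place).
Sum: 318.60262 mol; keep the coarser place, 10^1.
Result: 3.2 × 10^2 mol.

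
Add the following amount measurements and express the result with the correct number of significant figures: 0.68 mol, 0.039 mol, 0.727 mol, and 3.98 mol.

0.68 mol + 0.039 mol + 0.727 mol + 3.98 mol = 5.426 mol.
Addition/subtraction keeps the fewest decimal places: 0.68 → 2 decimal places, 0.039 → 3 decimal places, 0.727 → 3 decimal places, 3.98 → 2 decimal places; limit is 2.
Rounded to 2 decimal places: 5.43 mol.

5.43 mol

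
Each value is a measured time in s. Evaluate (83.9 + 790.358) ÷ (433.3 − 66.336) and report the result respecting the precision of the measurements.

2.382

83.9 + 790.358 = 874.258, limited to 1 d.p. → 4 s.f.; 433.3 − 66.336 = 366.964, limited to 1 d.p. → 4 s.f.
Carrying full precision, 874.258 ÷ 366.964 = 2.38240808363…; keep min(4, 4) = 4 s.f.
Rounded to 4 significant figures: 2.382.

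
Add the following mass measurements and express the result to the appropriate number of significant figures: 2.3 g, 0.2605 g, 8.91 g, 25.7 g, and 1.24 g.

2.3 g + 0.2605 g + 8.91 g + 25.7 g + 1.24 g = 38.4105 g.
Addition/subtraction keeps the fewest decimal places: 2.3 → 1 decimal place, 0.2605 → 4 decimal places, 8.91 → 2 decimal places, 25.7 → 1 decimal place, 1.24 → 2 decimal places; limit is 1.
Rounded to 1 decimal place: 38.4 g.

38.4 g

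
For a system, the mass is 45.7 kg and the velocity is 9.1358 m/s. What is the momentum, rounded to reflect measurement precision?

4.18 × 10² kg·m/s

momentum = 45.7 kg × 9.1358 m/s = 417.50606 kg·m/s.
45.7 has 3 significant figures; 9.1358 has 5.
Division/multiplication keeps the fewest: 3 significant figures.
Rounded: 4.18 × 10² kg·m/s.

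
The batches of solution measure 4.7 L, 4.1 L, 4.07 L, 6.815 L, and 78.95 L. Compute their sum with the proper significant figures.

98.6 L

4.7 L + 4.1 L + 4.07 L + 6.815 L + 78.95 L = 98.635 L.
Addition/subtraction keeps the fewest decimal places: 4.7 → 1 decimal place, 4.1 → 1 decimal place, 4.07 → 2 decimal places, 6.815 → 3 decimal places, 78.95 → 2 decimal places; limit is 1.
Rounded to 1 decimal place: 98.6 L.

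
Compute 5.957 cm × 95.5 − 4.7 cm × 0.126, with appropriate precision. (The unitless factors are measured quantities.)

568 cm

5.957 × 95.5 = 568.8935 → 569 cm (3 s.f., last digit at the 10^0 place).
4.7 × 0.126 = 0.5922 → 0.59 cm (2 s.f., last digit at the 10^-2 place).
Difference: 568.3013 cm; keep the coarser place, 10^0.
Result: 568 cm.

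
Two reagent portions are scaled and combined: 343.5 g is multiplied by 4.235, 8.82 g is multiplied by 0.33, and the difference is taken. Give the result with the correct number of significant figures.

343.5 × 4.235 = 1454.7225 → 1.455 × 10^3 g (4 s.f., last digit at the 10^0 place).
8.82 × 0.33 = 2.9106 → 2.9 g (2 s.f., last digit at the 10^-1 place).
Difference: 1451.8119 g; keep the coarser place, 10^0.
Result: 1.452 × 10^3 g.

1.452 × 10^3 g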